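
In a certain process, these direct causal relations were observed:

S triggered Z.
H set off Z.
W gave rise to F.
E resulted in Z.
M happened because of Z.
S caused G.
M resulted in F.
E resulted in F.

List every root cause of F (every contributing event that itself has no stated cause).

E, H, S, W

Tracing upstream from F: F ← E.
A separate upstream branch: F ← M ← Z ← H.
A separate upstream branch: F ← M ← Z ← S.
A separate upstream branch: F ← W.
Each of those chain origins has no stated cause.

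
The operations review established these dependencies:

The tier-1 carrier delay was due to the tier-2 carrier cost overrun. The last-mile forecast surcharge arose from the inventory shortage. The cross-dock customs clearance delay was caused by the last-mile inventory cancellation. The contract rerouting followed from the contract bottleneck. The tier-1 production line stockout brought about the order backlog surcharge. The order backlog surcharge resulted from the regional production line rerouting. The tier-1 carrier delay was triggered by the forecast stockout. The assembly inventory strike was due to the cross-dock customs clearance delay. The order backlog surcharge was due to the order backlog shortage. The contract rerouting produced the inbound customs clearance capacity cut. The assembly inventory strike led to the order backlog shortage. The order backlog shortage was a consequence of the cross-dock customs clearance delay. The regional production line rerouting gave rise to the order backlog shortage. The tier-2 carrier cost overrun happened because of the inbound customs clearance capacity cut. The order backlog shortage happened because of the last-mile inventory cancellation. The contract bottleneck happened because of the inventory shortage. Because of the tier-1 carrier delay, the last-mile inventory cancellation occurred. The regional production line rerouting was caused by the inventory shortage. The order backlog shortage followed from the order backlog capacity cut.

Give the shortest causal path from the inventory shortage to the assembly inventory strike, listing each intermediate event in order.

the inventory shortage → the contract bottleneck
the contract bottleneck → the contract rerouting
the contract rerouting → the inbound customs clearance capacity cut
the inbound customs clearance capacity cut → the tier-2 carrier cost overrun
the tier-2 carrier cost overrun → the tier-1 carrier delay
the tier-1 carrier delay → the last-mile inventory cancellation
the last-mile inventory cancellation → the cross-dock customs clearance delay
the cross-dock customs clearance delay → the assembly inventory strike
Length: 8 steps.

the inventory shortage → the contract bottleneck → the contract rerouting → the inbound customs clearance capacity cut → the tier-2 carrier cost overrun → the tier-1 carrier delay → the last-mile inventory cancellation → the cross-dock customs clearance delay → the assembly inventory strike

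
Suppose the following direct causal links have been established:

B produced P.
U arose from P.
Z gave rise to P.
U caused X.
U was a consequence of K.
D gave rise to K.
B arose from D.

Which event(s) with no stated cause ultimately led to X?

D, Z

Tracing upstream from X: X ← U ← K ← D.
A separate upstream branch: X ← U ← P ← Z.
Each of those chain origins has no stated cause.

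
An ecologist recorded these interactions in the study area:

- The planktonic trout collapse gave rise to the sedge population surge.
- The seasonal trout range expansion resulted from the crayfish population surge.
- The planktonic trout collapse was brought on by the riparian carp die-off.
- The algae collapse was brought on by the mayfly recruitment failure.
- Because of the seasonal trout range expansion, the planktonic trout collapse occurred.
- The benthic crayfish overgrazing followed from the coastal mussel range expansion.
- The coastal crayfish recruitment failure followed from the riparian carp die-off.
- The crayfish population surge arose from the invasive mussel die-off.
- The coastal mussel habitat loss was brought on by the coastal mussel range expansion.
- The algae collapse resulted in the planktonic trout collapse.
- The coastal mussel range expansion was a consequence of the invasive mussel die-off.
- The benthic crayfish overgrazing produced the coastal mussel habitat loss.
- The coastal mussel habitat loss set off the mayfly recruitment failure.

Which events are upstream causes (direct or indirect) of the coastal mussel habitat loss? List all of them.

Immediate causes of the coastal mussel habitat loss: the coastal mussel range expansion, the benthic crayfish overgrazing.
Further upstream: the invasive mussel die-off.

the benthic crayfish overgrazing, the coastal mussel range expansion, the invasive mussel die-off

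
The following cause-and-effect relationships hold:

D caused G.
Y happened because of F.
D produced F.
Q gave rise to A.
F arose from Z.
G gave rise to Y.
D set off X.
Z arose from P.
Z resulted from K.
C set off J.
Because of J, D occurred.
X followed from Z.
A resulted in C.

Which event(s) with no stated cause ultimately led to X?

Tracing upstream from X: X ← D ← J ← C ← A ← Q.
A separate upstream branch: X ← Z ← P.
A separate upstream branch: X ← Z ← K.
Each of those chain origins has no stated cause.

K, P, Q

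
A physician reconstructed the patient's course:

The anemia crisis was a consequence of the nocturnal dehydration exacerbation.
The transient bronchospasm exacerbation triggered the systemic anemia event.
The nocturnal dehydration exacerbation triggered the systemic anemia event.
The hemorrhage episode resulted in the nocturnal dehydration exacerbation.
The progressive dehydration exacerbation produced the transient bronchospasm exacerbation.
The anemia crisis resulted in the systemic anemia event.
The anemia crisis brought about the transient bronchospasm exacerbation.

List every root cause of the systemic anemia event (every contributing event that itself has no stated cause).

the hemorrhage episode, the progressive dehydration exacerbation

Tracing upstream from the systemic anemia event: the systemic anemia event ← the nocturnal dehydration exacerbation ← the hemorrhage episode.
A separate upstream branch: the systemic anemia event ← the transient bronchospasm exacerbation ← the progressive dehydration exacerbation.
Each of those chain origins has no stated cause.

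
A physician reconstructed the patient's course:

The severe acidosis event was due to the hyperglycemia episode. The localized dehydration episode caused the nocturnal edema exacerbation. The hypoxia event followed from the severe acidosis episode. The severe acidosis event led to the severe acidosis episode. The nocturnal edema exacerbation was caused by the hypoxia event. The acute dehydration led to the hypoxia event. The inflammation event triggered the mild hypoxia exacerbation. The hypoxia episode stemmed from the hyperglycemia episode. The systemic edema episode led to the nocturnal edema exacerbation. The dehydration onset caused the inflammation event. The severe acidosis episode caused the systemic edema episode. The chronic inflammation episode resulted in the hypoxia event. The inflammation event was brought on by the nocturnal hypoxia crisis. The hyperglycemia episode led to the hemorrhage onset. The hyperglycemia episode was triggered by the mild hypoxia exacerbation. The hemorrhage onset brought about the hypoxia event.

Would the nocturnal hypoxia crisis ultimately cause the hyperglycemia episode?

There is a causal chain: the nocturnal hypoxia crisis → the inflammation event → the mild hypoxia exacerbation → the hyperglycemia episode.

Yes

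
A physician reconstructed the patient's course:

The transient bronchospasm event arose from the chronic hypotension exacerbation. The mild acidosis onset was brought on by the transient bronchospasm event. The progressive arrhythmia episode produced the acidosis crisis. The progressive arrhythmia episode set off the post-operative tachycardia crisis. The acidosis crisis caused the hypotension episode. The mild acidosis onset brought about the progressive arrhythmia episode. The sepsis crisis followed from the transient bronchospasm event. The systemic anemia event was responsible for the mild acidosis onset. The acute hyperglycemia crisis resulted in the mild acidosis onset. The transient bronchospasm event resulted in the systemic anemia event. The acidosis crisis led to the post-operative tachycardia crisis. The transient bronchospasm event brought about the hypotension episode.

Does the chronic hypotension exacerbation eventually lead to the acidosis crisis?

Yes

There is a causal chain: the chronic hypotension exacerbation → the transient bronchospasm event → the mild acidosis onset → the progressive arrhythmia episode → the acidosis crisis.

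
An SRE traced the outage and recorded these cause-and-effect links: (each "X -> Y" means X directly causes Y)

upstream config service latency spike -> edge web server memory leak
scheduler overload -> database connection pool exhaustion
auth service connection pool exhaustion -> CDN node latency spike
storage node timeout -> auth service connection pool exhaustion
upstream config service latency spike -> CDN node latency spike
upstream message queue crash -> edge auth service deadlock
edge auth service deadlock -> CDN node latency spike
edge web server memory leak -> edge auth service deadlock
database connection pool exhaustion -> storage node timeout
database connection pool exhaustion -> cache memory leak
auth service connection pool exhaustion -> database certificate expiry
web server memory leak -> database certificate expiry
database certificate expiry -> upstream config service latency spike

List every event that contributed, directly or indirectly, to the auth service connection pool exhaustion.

the database connection pool exhaustion, the scheduler overload, the storage node timeout

Immediate cause of the auth service connection pool exhaustion: the storage node timeout.
Further upstream: the scheduler overload, the database connection pool exhaustion.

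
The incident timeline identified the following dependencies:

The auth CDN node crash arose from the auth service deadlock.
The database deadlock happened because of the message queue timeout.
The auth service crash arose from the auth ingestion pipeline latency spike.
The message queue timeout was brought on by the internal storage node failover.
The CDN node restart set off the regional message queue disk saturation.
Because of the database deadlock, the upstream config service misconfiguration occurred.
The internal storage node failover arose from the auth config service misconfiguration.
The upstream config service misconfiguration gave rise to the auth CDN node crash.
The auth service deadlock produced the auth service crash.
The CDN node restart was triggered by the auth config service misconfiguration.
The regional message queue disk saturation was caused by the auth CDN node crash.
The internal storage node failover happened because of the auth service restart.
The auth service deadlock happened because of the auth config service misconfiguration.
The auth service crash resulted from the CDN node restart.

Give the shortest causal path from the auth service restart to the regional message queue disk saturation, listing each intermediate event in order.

the auth service restart → the internal storage node failover
the internal storage node failover → the message queue timeout
the message queue timeout → the database deadlock
the database deadlock → the upstream config service misconfiguration
the upstream config service misconfiguration → the auth CDN node crash
the auth CDN node crash → the regional message queue disk saturation
Length: 6 steps.

the auth service restart → the internal storage node failover → the message queue timeout → the database deadlock → the upstream config service misconfiguration → the auth CDN node crash → the regional message queue disk saturation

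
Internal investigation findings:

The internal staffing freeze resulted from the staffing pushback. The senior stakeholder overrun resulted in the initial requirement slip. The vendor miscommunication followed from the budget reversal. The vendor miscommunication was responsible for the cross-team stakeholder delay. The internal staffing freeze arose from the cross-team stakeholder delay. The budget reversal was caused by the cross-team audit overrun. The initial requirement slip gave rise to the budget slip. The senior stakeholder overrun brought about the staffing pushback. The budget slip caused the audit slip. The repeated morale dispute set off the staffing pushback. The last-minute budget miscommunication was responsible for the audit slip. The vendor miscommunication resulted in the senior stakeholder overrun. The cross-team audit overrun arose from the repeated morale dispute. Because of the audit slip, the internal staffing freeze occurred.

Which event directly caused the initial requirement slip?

Upstream contributors include the repeated morale dispute, the cross-team audit overrun, the budget reversal, the vendor miscommunication, but only the senior stakeholder overrun feeds directly into the initial requirement slip.

the senior stakeholder overrun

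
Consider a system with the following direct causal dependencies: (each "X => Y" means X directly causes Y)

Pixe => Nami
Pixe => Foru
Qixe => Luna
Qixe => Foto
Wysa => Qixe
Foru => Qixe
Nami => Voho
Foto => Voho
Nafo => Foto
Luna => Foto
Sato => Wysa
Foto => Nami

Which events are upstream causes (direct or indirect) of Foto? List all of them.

Foru, Luna, Nafo, Pixe, Qixe, Sato, Wysa

Immediate causes of Foto: Qixe, Luna, Nafo.
Further upstream: Sato, Pixe, Foru, Wysa.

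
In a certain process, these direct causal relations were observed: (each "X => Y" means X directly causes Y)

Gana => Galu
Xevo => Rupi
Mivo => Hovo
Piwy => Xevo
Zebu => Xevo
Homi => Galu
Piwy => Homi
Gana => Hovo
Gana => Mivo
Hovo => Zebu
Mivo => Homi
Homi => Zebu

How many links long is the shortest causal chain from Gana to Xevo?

Shortest chain: Gana → Hovo → Zebu → Xevo.

3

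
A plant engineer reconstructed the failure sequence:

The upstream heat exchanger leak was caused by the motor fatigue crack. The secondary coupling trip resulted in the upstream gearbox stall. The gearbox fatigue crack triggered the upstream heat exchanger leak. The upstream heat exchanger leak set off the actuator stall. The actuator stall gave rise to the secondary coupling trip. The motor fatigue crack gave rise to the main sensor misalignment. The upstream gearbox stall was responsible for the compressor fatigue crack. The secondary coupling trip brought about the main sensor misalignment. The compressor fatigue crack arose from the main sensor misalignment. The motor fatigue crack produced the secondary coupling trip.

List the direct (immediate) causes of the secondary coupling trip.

the actuator stall, the motor fatigue crack

Upstream contributors include the upstream heat exchanger leak, the gearbox fatigue crack, but only the actuator stall, the motor fatigue crack feed directly into the secondary coupling trip.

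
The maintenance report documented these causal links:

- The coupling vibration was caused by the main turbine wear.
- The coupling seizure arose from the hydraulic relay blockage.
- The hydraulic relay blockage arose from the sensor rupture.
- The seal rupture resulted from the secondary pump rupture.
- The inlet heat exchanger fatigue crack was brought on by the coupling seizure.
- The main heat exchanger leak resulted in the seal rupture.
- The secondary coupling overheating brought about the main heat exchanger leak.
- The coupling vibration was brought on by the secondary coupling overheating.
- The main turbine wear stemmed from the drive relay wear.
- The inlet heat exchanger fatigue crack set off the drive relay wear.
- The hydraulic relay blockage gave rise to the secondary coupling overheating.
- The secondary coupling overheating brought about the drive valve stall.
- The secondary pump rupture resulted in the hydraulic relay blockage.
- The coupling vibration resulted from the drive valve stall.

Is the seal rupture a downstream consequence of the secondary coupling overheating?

Yes

There is a causal chain: the secondary coupling overheating → the main heat exchanger leak → the seal rupture.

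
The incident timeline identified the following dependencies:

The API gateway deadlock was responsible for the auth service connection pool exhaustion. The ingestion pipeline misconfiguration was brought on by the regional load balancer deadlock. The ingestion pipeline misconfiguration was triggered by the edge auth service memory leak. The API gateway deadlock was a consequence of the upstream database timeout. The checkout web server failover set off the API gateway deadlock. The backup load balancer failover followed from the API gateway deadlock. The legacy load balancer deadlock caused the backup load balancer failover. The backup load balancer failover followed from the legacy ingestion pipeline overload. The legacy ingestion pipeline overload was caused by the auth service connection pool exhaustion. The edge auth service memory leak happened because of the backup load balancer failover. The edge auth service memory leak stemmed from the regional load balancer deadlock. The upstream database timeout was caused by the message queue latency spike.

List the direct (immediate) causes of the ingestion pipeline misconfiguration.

the edge auth service memory leak, the regional load balancer deadlock

Upstream contributors include the message queue latency spike, the upstream database timeout, the checkout web server failover, the API gateway deadlock, the auth service connection pool exhaustion, the legacy ingestion pipeline overload, the legacy load balancer deadlock, the backup load balancer failover, but only the edge auth service memory leak, the regional load balancer deadlock feed directly into the ingestion pipeline misconfiguration.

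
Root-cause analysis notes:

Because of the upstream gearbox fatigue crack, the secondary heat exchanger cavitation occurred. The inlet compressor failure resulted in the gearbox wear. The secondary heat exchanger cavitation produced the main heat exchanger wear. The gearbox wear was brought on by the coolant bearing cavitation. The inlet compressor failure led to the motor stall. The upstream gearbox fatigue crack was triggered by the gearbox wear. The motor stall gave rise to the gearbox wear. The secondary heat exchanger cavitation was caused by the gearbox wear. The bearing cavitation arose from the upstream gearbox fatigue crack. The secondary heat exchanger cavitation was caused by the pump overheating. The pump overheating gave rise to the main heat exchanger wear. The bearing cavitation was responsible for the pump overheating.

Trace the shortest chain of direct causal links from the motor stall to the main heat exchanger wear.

the motor stall → the gearbox wear
the gearbox wear → the secondary heat exchanger cavitation
the secondary heat exchanger cavitation → the main heat exchanger wear
Length: 3 steps.

the motor stall → the gearbox wear → the secondary heat exchanger cavitation → the main heat exchanger wear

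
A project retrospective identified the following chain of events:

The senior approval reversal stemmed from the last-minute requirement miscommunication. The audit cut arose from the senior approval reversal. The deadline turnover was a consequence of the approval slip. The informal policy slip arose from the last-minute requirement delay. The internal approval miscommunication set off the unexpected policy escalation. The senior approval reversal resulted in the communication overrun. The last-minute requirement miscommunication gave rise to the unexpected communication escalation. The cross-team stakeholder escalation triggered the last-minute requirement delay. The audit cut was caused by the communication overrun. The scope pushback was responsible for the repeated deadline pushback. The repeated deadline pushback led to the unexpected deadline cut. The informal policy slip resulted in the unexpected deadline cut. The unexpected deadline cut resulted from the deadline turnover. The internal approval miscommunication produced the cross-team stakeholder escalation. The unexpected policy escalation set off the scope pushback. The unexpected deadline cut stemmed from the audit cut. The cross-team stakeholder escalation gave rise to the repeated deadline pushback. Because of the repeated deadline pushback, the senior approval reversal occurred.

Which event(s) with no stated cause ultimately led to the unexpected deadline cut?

the approval slip, the internal approval miscommunication, the last-minute requirement miscommunication

Tracing upstream from the unexpected deadline cut: the unexpected deadline cut ← the repeated deadline pushback ← the cross-team stakeholder escalation ← the internal approval miscommunication.
A separate upstream branch: the unexpected deadline cut ← the audit cut ← the senior approval reversal ← the last-minute requirement miscommunication.
A separate upstream branch: the unexpected deadline cut ← the deadline turnover ← the approval slip.
Each of those chain origins has no stated cause.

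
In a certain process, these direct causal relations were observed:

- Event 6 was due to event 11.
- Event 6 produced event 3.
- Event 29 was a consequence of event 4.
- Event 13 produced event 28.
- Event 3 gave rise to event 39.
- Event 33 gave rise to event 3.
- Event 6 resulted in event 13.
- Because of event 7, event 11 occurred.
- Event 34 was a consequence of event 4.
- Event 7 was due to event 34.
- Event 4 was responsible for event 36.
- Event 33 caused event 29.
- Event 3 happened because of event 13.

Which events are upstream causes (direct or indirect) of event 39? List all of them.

event 11, event 13, event 3, event 33, event 34, event 4, event 6, event 7

Immediate cause of event 39: event 3.
Further upstream: event 4, event 34, event 7, event 11, event 6, event 13, event 33.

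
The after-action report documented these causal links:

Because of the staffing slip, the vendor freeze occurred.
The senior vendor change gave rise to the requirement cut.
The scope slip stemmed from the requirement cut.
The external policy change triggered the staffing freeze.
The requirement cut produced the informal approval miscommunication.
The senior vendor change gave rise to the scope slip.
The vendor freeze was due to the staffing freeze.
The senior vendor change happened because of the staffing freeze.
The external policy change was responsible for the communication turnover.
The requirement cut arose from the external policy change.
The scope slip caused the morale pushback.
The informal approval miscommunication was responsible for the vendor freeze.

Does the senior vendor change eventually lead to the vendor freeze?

Yes

There is a causal chain: the senior vendor change → the requirement cut → the informal approval miscommunication → the vendor freeze.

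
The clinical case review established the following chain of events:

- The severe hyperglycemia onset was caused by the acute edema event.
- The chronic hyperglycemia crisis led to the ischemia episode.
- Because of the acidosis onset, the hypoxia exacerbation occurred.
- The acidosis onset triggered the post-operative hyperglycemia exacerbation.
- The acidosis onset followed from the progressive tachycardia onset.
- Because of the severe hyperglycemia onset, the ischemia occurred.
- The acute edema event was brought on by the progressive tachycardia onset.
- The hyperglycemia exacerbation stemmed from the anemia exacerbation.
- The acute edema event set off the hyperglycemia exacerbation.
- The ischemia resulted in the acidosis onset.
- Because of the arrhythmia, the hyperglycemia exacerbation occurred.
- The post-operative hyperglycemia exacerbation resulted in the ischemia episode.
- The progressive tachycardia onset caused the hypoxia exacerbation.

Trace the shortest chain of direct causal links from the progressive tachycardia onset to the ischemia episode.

the progressive tachycardia onset → the acidosis onset
the acidosis onset → the post-operative hyperglycemia exacerbation
the post-operative hyperglycemia exacerbation → the ischemia episode
Length: 3 steps.

the progressive tachycardia onset → the acidosis onset → the post-operative hyperglycemia exacerbation → the ischemia episode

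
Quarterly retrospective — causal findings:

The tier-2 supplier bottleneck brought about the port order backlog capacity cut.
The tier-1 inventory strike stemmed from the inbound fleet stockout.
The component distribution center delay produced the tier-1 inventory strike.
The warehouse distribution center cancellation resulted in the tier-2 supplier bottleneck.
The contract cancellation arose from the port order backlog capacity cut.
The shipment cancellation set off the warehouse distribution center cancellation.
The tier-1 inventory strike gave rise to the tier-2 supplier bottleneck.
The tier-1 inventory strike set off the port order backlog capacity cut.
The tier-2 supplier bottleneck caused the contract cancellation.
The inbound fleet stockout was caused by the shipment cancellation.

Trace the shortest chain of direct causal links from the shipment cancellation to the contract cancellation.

the shipment cancellation → the warehouse distribution center cancellation → the tier-2 supplier bottleneck → the contract cancellation

the shipment cancellation → the warehouse distribution center cancellation
the warehouse distribution center cancellation → the tier-2 supplier bottleneck
the tier-2 supplier bottleneck → the contract cancellation
Length: 3 steps.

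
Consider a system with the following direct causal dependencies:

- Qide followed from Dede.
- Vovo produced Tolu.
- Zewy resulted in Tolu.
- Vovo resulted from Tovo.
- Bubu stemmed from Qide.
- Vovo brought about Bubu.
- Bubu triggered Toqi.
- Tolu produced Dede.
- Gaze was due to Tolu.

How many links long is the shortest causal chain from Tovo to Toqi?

Shortest chain: Tovo → Vovo → Bubu → Toqi.

3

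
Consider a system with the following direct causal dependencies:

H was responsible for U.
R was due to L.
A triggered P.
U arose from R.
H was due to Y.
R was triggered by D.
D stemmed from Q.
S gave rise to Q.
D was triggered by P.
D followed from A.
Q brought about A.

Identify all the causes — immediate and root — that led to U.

A, D, H, L, P, Q, R, S, Y

Immediate causes of U: H, R.
Further upstream: Y, S, Q, A, L, P, D.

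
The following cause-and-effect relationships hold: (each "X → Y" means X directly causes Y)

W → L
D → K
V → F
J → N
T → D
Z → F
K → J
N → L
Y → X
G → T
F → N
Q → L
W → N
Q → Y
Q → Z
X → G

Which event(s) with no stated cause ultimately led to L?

Tracing upstream from L: L ← Q.
A separate upstream branch: L ← N ← F ← V.
A separate upstream branch: L ← W.
Each of those chain origins has no stated cause.

Q, V, W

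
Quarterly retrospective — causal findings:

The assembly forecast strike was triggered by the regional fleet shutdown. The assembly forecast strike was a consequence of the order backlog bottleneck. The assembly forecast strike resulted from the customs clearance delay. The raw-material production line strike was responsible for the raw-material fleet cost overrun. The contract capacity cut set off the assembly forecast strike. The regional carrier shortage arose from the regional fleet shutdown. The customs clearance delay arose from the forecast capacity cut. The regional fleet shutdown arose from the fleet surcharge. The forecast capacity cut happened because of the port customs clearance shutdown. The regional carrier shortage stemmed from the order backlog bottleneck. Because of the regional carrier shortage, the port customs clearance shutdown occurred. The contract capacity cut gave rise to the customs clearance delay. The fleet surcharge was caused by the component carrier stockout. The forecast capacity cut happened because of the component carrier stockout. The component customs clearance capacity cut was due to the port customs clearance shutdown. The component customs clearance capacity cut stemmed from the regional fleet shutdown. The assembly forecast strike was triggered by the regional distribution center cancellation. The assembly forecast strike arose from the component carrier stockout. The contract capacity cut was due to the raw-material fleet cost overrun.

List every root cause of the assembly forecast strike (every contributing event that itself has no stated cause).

the component carrier stockout, the order backlog bottleneck, the raw-material production line strike, the regional distribution center cancellation

Tracing upstream from the assembly forecast strike: the assembly forecast strike ← the component carrier stockout.
A separate upstream branch: the assembly forecast strike ← the contract capacity cut ← the raw-material fleet cost overrun ← the raw-material production line strike.
A separate upstream branch: the assembly forecast strike ← the order backlog bottleneck.
A separate upstream branch: the assembly forecast strike ← the regional distribution center cancellation.
Each of those chain origins has no stated cause.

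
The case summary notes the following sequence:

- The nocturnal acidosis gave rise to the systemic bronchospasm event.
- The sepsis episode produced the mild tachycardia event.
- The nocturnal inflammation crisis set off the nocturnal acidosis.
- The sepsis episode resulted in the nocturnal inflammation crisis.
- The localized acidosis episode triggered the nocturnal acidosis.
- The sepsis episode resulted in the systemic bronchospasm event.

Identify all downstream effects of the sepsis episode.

Direct effects: the nocturnal inflammation crisis, the mild tachycardia event, the systemic bronchospasm event.
2 steps out: the nocturnal acidosis.
Not reachable from it: the localized acidosis episode.

the mild tachycardia event, the nocturnal acidosis, the nocturnal inflammation crisis, the systemic bronchospasm event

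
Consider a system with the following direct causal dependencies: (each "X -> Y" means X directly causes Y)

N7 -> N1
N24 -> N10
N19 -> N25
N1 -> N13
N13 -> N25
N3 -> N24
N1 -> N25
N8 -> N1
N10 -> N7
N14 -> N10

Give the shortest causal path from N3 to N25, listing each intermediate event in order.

N3 → N24
N24 → N10
N10 → N7
N7 → N1
N1 → N25
Length: 5 steps.

N3 → N24 → N10 → N7 → N1 → N25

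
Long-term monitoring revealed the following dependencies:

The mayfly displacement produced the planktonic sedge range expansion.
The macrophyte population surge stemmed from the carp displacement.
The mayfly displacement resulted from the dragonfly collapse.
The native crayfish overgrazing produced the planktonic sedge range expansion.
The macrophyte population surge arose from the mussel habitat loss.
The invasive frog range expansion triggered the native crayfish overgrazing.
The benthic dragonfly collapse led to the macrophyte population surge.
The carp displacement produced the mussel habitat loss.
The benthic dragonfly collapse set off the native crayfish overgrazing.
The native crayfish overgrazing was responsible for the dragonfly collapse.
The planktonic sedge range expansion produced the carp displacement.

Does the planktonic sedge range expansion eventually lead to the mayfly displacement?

The planktonic sedge range expansion leads to the carp displacement, the mussel habitat loss, the macrophyte population surge; the mayfly displacement is not among them.

No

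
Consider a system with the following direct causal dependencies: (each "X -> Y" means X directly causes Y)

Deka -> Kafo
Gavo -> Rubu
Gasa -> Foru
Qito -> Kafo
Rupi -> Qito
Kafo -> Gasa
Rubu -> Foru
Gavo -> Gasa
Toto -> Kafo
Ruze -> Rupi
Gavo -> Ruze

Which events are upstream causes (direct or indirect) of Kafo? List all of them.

Immediate causes of Kafo: Deka, Toto, Qito.
Further upstream: Gavo, Ruze, Rupi.

Deka, Gavo, Qito, Rupi, Ruze, Toto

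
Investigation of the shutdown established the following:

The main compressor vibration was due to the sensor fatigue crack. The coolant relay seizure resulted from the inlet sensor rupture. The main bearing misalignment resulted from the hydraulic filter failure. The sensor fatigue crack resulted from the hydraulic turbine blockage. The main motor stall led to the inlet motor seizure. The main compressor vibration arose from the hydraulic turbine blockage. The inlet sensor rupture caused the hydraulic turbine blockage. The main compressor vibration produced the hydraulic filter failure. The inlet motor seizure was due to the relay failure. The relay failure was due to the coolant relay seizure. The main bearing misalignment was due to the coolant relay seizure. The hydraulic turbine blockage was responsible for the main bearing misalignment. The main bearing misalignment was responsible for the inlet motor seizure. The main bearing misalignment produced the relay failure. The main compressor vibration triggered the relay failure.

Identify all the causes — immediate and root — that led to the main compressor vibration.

Immediate causes of the main compressor vibration: the hydraulic turbine blockage, the sensor fatigue crack.
Further upstream: the inlet sensor rupture.

the hydraulic turbine blockage, the inlet sensor rupture, the sensor fatigue crack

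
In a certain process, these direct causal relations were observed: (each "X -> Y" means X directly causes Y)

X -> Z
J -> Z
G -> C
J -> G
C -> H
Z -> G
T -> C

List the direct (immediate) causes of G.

J, Z

Upstream contributors include X, but only J, Z feed directly into G.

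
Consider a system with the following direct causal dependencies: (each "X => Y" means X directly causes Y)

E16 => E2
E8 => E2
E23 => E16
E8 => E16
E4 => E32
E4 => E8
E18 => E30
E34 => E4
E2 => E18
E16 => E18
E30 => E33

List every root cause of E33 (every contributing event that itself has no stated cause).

Tracing upstream from E33: E33 ← E30 ← E18 ← E16 ← E23.
A separate upstream branch: E33 ← E30 ← E18 ← E16 ← E8 ← E4 ← E34.
Each of those chain origins has no stated cause.

E23, E34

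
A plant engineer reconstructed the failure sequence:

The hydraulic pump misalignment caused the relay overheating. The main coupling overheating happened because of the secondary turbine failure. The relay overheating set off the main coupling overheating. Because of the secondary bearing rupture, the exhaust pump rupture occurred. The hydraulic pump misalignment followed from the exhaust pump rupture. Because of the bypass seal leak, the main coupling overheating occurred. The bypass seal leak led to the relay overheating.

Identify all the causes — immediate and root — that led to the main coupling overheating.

the bypass seal leak, the exhaust pump rupture, the hydraulic pump misalignment, the relay overheating, the secondary bearing rupture, the secondary turbine failure

Immediate causes of the main coupling overheating: the bypass seal leak, the relay overheating, the secondary turbine failure.
Further upstream: the secondary bearing rupture, the exhaust pump rupture, the hydraulic pump misalignment.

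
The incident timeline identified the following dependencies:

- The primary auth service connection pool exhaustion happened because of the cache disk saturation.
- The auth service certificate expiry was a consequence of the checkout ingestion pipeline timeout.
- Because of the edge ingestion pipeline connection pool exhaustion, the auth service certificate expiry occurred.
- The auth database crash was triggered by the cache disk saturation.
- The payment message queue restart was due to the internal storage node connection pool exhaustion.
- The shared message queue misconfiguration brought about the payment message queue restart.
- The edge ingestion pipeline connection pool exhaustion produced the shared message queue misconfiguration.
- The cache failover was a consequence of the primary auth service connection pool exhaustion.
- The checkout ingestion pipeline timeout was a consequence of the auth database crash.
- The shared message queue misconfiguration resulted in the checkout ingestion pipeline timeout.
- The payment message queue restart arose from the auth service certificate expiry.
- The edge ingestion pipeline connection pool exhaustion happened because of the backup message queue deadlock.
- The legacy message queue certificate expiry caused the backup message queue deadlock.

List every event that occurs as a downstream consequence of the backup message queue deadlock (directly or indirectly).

Direct effects: the edge ingestion pipeline connection pool exhaustion.
2 steps out: the shared message queue misconfiguration, the auth service certificate expiry.
3 steps out: the checkout ingestion pipeline timeout, the payment message queue restart.
Not reachable from it: the cache disk saturation, the primary auth service connection pool exhaustion, the legacy message queue certificate expiry, the auth database crash, the cache failover, the internal storage node connection pool exhaustion.

the auth service certificate expiry, the checkout ingestion pipeline timeout, the edge ingestion pipeline connection pool exhaustion, the payment message queue restart, the shared message queue misconfiguration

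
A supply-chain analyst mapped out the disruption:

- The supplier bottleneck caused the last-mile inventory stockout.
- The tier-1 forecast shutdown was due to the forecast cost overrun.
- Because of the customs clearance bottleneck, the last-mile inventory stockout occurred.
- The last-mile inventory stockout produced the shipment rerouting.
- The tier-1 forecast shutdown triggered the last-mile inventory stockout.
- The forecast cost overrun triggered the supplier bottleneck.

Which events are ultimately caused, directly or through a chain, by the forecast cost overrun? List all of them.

Direct effects: the supplier bottleneck, the tier-1 forecast shutdown.
2 steps out: the last-mile inventory stockout.
3 steps out: the shipment rerouting.
Not reachable from it: the customs clearance bottleneck.

the last-mile inventory stockout, the shipment rerouting, the supplier bottleneck, the tier-1 forecast shutdown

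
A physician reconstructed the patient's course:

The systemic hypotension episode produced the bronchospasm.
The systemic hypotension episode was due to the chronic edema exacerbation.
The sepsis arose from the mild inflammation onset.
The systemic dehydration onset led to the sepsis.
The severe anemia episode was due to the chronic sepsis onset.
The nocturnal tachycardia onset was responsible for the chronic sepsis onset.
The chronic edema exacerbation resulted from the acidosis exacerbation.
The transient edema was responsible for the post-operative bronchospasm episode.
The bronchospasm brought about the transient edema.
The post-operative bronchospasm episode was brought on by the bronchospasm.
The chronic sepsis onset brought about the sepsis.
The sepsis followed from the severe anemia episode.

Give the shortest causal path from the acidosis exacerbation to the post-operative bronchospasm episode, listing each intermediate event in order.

the acidosis exacerbation → the chronic edema exacerbation
the chronic edema exacerbation → the systemic hypotension episode
the systemic hypotension episode → the bronchospasm
the bronchospasm → the post-operative bronchospasm episode
Length: 4 steps.

the acidosis exacerbation → the chronic edema exacerbation → the systemic hypotension episode → the bronchospasm → the post-operative bronchospasm episode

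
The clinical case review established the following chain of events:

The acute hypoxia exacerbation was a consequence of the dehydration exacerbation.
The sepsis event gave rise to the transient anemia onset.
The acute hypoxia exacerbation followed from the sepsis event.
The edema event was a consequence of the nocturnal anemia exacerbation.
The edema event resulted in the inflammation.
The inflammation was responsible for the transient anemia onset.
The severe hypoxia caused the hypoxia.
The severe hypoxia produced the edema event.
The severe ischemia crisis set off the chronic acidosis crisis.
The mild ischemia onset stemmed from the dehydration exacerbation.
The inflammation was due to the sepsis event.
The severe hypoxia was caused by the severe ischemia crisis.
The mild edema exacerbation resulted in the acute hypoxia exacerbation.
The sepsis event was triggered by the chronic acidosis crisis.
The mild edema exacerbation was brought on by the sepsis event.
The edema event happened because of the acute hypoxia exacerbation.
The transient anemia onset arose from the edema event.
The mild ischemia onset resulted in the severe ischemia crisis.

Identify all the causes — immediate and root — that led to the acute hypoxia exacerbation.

Immediate causes of the acute hypoxia exacerbation: the dehydration exacerbation, the sepsis event, the mild edema exacerbation.
Further upstream: the mild ischemia onset, the severe ischemia crisis, the chronic acidosis crisis.

the chronic acidosis crisis, the dehydration exacerbation, the mild edema exacerbation, the mild ischemia onset, the sepsis event, the severe ischemia crisis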